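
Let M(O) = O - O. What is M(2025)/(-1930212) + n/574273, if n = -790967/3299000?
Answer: -790967/1894526627000 ≈ -4.1750e-7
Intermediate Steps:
M(O) = 0
n = -790967/3299000 (n = -790967*1/3299000 = -790967/3299000 ≈ -0.23976)
M(2025)/(-1930212) + n/574273 = 0/(-1930212) - 790967/3299000/574273 = 0*(-1/1930212) - 790967/3299000*1/574273 = 0 - 790967/1894526627000 = -790967/1894526627000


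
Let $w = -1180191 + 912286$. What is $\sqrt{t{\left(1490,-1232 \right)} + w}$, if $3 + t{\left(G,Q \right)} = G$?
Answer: $57 i \sqrt{82} \approx 516.16 i$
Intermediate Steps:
$t{\left(G,Q \right)} = -3 + G$
$w = -267905$
$\sqrt{t{\left(1490,-1232 \right)} + w} = \sqrt{\left(-3 + 1490\right) - 267905} = \sqrt{1487 - 267905} = \sqrt{-266418} = 57 i \sqrt{82}$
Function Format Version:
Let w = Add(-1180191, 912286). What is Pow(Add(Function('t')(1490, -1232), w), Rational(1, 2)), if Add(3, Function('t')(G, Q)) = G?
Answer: Mul(57, I, Pow(82, Rational(1, 2))) ≈ Mul(516.16, I)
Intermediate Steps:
Function('t')(G, Q) = Add(-3, G)
w = -267905
Pow(Add(Function('t')(1490, -1232), w), Rational(1, 2)) = Pow(Add(Add(-3, 1490), -267905), Rational(1, 2)) = Pow(Add(1487, -267905), Rational(1, 2)) = Pow(-266418, Rational(1, 2)) = Mul(57, I, Pow(82, Rational(1, 2)))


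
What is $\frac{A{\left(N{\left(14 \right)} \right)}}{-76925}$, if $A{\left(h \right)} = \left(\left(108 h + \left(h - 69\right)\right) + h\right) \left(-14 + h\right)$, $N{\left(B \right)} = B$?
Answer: $0$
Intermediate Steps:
$A{\left(h \right)} = \left(-69 + 110 h\right) \left(-14 + h\right)$ ($A{\left(h \right)} = \left(\left(108 h + \left(-69 + h\right)\right) + h\right) \left(-14 + h\right) = \left(\left(-69 + 109 h\right) + h\right) \left(-14 + h\right) = \left(-69 + 110 h\right) \left(-14 + h\right)$)
$\frac{A{\left(N{\left(14 \right)} \right)}}{-76925} = \frac{966 - 22526 + 110 \cdot 14^{2}}{-76925} = \left(966 - 22526 + 110 \cdot 196\right) \left(- \frac{1}{76925}\right) = \left(966 - 22526 + 21560\right) \left(- \frac{1}{76925}\right) = 0 \left(- \frac{1}{76925}\right) = 0$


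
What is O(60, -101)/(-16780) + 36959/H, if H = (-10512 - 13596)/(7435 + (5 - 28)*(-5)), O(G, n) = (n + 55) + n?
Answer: -1170573801781/101133060 ≈ -11575.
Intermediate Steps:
O(G, n) = 55 + 2*n (O(G, n) = (55 + n) + n = 55 + 2*n)
H = -12054/3775 (H = -24108/(7435 - 23*(-5)) = -24108/(7435 + 115) = -24108/7550 = -24108*1/7550 = -12054/3775 ≈ -3.1931)
O(60, -101)/(-16780) + 36959/H = (55 + 2*(-101))/(-16780) + 36959/(-12054/3775) = (55 - 202)*(-1/16780) + 36959*(-3775/12054) = -147*(-1/16780) - 139520225/12054 = 147/16780 - 139520225/12054 = -1170573801781/101133060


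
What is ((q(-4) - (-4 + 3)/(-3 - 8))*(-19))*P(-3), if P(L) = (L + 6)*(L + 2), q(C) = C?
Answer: -2565/11 ≈ -233.18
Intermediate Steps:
P(L) = (2 + L)*(6 + L) (P(L) = (6 + L)*(2 + L) = (2 + L)*(6 + L))
((q(-4) - (-4 + 3)/(-3 - 8))*(-19))*P(-3) = ((-4 - (-4 + 3)/(-3 - 8))*(-19))*(12 + (-3)² + 8*(-3)) = ((-4 - (-1)/(-11))*(-19))*(12 + 9 - 24) = ((-4 - (-1)*(-1)/11)*(-19))*(-3) = ((-4 - 1*1/11)*(-19))*(-3) = ((-4 - 1/11)*(-19))*(-3) = -45/11*(-19)*(-3) = (855/11)*(-3) = -2565/11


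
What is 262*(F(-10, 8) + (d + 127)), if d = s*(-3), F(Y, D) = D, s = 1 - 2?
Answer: 36156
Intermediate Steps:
s = -1
d = 3 (d = -1*(-3) = 3)
262*(F(-10, 8) + (d + 127)) = 262*(8 + (3 + 127)) = 262*(8 + 130) = 262*138 = 36156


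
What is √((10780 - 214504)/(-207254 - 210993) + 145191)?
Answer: √25398427128881547/418247 ≈ 381.04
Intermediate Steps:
√((10780 - 214504)/(-207254 - 210993) + 145191) = √(-203724/(-418247) + 145191) = √(-203724*(-1/418247) + 145191) = √(203724/418247 + 145191) = √(60725903901/418247) = √25398427128881547/418247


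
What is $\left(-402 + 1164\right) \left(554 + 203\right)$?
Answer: $576834$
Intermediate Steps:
$\left(-402 + 1164\right) \left(554 + 203\right) = 762 \cdot 757 = 576834$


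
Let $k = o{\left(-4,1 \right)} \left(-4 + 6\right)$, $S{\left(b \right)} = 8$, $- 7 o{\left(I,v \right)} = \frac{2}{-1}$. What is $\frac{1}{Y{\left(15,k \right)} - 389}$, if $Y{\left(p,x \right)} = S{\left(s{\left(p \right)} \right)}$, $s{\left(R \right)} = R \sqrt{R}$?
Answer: $- \frac{1}{381} \approx -0.0026247$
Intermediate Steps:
$o{\left(I,v \right)} = \frac{2}{7}$ ($o{\left(I,v \right)} = - \frac{2 \frac{1}{-1}}{7} = - \frac{2 \left(-1\right)}{7} = \left(- \frac{1}{7}\right) \left(-2\right) = \frac{2}{7}$)
$s{\left(R \right)} = R^{\frac{3}{2}}$
$k = \frac{4}{7}$ ($k = \frac{2 \left(-4 + 6\right)}{7} = \frac{2}{7} \cdot 2 = \frac{4}{7} \approx 0.57143$)
$Y{\left(p,x \right)} = 8$
$\frac{1}{Y{\left(15,k \right)} - 389} = \frac{1}{8 - 389} = \frac{1}{-381} = - \frac{1}{381}$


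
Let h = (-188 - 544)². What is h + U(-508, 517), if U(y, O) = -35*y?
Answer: 553604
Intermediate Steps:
h = 535824 (h = (-732)² = 535824)
h + U(-508, 517) = 535824 - 35*(-508) = 535824 + 17780 = 553604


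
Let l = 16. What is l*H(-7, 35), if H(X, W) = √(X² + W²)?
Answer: 112*√26 ≈ 571.09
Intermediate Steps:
H(X, W) = √(W² + X²)
l*H(-7, 35) = 16*√(35² + (-7)²) = 16*√(1225 + 49) = 16*√1274 = 16*(7*√26) = 112*√26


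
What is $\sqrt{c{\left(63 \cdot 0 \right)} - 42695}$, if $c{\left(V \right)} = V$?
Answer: $i \sqrt{42695} \approx 206.63 i$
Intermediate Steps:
$\sqrt{c{\left(63 \cdot 0 \right)} - 42695} = \sqrt{63 \cdot 0 - 42695} = \sqrt{0 - 42695} = \sqrt{-42695} = i \sqrt{42695}$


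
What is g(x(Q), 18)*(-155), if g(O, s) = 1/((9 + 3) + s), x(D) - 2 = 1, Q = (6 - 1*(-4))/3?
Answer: -31/6 ≈ -5.1667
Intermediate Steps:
Q = 10/3 (Q = (6 + 4)*(⅓) = 10*(⅓) = 10/3 ≈ 3.3333)
x(D) = 3 (x(D) = 2 + 1 = 3)
g(O, s) = 1/(12 + s)
g(x(Q), 18)*(-155) = -155/(12 + 18) = -155/30 = (1/30)*(-155) = -31/6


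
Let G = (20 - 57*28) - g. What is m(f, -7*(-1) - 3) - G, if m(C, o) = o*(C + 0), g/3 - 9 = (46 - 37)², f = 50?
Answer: 2046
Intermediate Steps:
g = 270 (g = 27 + 3*(46 - 37)² = 27 + 3*9² = 27 + 3*81 = 27 + 243 = 270)
m(C, o) = C*o (m(C, o) = o*C = C*o)
G = -1846 (G = (20 - 57*28) - 1*270 = (20 - 1596) - 270 = -1576 - 270 = -1846)
m(f, -7*(-1) - 3) - G = 50*(-7*(-1) - 3) - 1*(-1846) = 50*(7 - 3) + 1846 = 50*4 + 1846 = 200 + 1846 = 2046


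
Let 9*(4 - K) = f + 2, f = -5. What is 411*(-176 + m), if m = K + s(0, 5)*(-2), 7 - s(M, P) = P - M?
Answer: -72199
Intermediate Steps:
s(M, P) = 7 + M - P (s(M, P) = 7 - (P - M) = 7 + (M - P) = 7 + M - P)
K = 13/3 (K = 4 - (-5 + 2)/9 = 4 - 1/9*(-3) = 4 + 1/3 = 13/3 ≈ 4.3333)
m = 1/3 (m = 13/3 + (7 + 0 - 1*5)*(-2) = 13/3 + (7 + 0 - 5)*(-2) = 13/3 + 2*(-2) = 13/3 - 4 = 1/3 ≈ 0.33333)
411*(-176 + m) = 411*(-176 + 1/3) = 411*(-527/3) = -72199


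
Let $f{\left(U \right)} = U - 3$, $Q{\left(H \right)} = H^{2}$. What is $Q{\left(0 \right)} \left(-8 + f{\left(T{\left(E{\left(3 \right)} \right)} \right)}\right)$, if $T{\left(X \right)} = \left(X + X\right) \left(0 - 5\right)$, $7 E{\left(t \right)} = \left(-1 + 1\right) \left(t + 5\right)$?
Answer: $0$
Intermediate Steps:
$E{\left(t \right)} = 0$ ($E{\left(t \right)} = \frac{\left(-1 + 1\right) \left(t + 5\right)}{7} = \frac{0 \left(5 + t\right)}{7} = \frac{1}{7} \cdot 0 = 0$)
$T{\left(X \right)} = - 10 X$ ($T{\left(X \right)} = 2 X \left(-5\right) = - 10 X$)
$f{\left(U \right)} = -3 + U$
$Q{\left(0 \right)} \left(-8 + f{\left(T{\left(E{\left(3 \right)} \right)} \right)}\right) = 0^{2} \left(-8 - 3\right) = 0 \left(-8 + \left(-3 + 0\right)\right) = 0 \left(-8 - 3\right) = 0 \left(-11\right) = 0$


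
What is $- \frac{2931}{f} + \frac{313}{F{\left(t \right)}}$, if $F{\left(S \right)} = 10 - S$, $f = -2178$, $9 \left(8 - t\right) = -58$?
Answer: $- \frac{1003031}{14520} \approx -69.079$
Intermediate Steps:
$t = \frac{130}{9}$ ($t = 8 - - \frac{58}{9} = 8 + \frac{58}{9} = \frac{130}{9} \approx 14.444$)
$- \frac{2931}{f} + \frac{313}{F{\left(t \right)}} = - \frac{2931}{-2178} + \frac{313}{10 - \frac{130}{9}} = \left(-2931\right) \left(- \frac{1}{2178}\right) + \frac{313}{10 - \frac{130}{9}} = \frac{977}{726} + \frac{313}{- \frac{40}{9}} = \frac{977}{726} + 313 \left(- \frac{9}{40}\right) = \frac{977}{726} - \frac{2817}{40} = - \frac{1003031}{14520}$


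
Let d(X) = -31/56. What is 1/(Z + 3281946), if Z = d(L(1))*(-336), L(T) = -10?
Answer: 1/3282132 ≈ 3.0468e-7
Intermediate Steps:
d(X) = -31/56 (d(X) = -31*1/56 = -31/56)
Z = 186 (Z = -31/56*(-336) = 186)
1/(Z + 3281946) = 1/(186 + 3281946) = 1/3282132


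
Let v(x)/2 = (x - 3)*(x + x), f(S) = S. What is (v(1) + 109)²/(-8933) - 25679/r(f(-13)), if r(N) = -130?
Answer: 228064377/1161290 ≈ 196.39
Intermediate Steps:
v(x) = 4*x*(-3 + x) (v(x) = 2*((x - 3)*(x + x)) = 2*((-3 + x)*(2*x)) = 2*(2*x*(-3 + x)) = 4*x*(-3 + x))
(v(1) + 109)²/(-8933) - 25679/r(f(-13)) = (4*1*(-3 + 1) + 109)²/(-8933) - 25679/(-130) = (4*1*(-2) + 109)²*(-1/8933) - 25679*(-1/130) = (-8 + 109)²*(-1/8933) + 25679/130 = 101²*(-1/8933) + 25679/130 = 10201*(-1/8933) + 25679/130 = -10201/8933 + 25679/130 = 228064377/1161290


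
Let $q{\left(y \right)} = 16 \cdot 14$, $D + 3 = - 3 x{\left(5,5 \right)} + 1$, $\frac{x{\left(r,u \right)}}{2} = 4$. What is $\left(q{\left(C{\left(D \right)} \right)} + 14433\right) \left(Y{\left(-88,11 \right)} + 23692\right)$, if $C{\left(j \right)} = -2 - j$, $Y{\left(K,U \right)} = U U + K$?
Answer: $347737325$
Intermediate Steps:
$Y{\left(K,U \right)} = K + U^{2}$ ($Y{\left(K,U \right)} = U^{2} + K = K + U^{2}$)
$x{\left(r,u \right)} = 8$ ($x{\left(r,u \right)} = 2 \cdot 4 = 8$)
$D = -26$ ($D = -3 + \left(\left(-3\right) 8 + 1\right) = -3 + \left(-24 + 1\right) = -3 - 23 = -26$)
$q{\left(y \right)} = 224$
$\left(q{\left(C{\left(D \right)} \right)} + 14433\right) \left(Y{\left(-88,11 \right)} + 23692\right) = \left(224 + 14433\right) \left(\left(-88 + 11^{2}\right) + 23692\right) = 14657 \left(\left(-88 + 121\right) + 23692\right) = 14657 \left(33 + 23692\right) = 14657 \cdot 23725 = 347737325$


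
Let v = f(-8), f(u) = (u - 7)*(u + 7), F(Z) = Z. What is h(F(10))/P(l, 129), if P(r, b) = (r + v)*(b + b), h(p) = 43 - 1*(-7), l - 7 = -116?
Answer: -25/12126 ≈ -0.0020617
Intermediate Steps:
f(u) = (-7 + u)*(7 + u)
l = -109 (l = 7 - 116 = -109)
v = 15 (v = -49 + (-8)² = -49 + 64 = 15)
h(p) = 50 (h(p) = 43 + 7 = 50)
P(r, b) = 2*b*(15 + r) (P(r, b) = (r + 15)*(b + b) = (15 + r)*(2*b) = 2*b*(15 + r))
h(F(10))/P(l, 129) = 50/((2*129*(15 - 109))) = 50/((2*129*(-94))) = 50/(-24252) = 50*(-1/24252) = -25/12126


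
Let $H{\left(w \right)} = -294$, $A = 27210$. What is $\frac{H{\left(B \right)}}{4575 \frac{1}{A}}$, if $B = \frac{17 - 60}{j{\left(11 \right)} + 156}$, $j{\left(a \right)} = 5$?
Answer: $- \frac{533316}{305} \approx -1748.6$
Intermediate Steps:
$B = - \frac{43}{161}$ ($B = \frac{17 - 60}{5 + 156} = - \frac{43}{161} \approx -0.26708$)
$\frac{H{\left(B \right)}}{4575 \frac{1}{A}} = - \frac{294}{4575 \cdot \frac{1}{27210}} = - \frac{294}{\frac{305}{1814}} = \left(-294\right) \frac{1814}{305} = - \frac{533316}{305}$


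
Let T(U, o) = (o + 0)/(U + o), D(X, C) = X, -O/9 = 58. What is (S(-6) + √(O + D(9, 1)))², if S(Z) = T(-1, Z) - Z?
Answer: -22833/49 + 288*I*√57/7 ≈ -465.98 + 310.62*I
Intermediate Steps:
O = -522 (O = -9*58 = -522)
T(U, o) = o/(U + o)
S(Z) = -Z + Z/(-1 + Z) (S(Z) = Z/(-1 + Z) - Z = -Z + Z/(-1 + Z))
(S(-6) + √(O + D(9, 1)))² = (-6*(2 - 1*(-6))/(-1 - 6) + √(-522 + 9))² = (-6*(2 + 6)/(-7) + √(-513))² = (-6*(-⅐)*8 + 3*I*√57)² = (48/7 + 3*I*√57)²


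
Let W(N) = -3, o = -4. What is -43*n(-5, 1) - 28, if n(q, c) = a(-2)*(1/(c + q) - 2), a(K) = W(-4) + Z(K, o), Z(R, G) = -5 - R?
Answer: -1217/2 ≈ -608.50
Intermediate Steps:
a(K) = -8 - K (a(K) = -3 + (-5 - K) = -8 - K)
n(q, c) = 12 - 6/(c + q) (n(q, c) = (-8 - 1*(-2))*(1/(c + q) - 2) = (-8 + 2)*(-2 + 1/(c + q)) = -6*(-2 + 1/(c + q)) = 12 - 6/(c + q))
-43*n(-5, 1) - 28 = -258*(-1 + 2*1 + 2*(-5))/(1 - 5) - 28 = -258*(-1 + 2 - 10)/(-4) - 28 = -258*(-1)*(-9)/4 - 28 = -43*27/2 - 28 = -1161/2 - 28 = -1217/2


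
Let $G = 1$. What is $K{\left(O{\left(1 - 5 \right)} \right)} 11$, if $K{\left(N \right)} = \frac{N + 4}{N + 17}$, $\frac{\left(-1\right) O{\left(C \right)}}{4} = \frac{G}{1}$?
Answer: $0$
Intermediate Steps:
$O{\left(C \right)} = -4$ ($O{\left(C \right)} = - 4 \cdot 1 \cdot 1^{-1} = - 4 \cdot 1 \cdot 1 = \left(-4\right) 1 = -4$)
$K{\left(N \right)} = \frac{4 + N}{17 + N}$
$K{\left(O{\left(1 - 5 \right)} \right)} 11 = \frac{4 - 4}{17 - 4} \cdot 11 = \frac{1}{13} \cdot 0 \cdot 11 = 0 \cdot 11 = 0$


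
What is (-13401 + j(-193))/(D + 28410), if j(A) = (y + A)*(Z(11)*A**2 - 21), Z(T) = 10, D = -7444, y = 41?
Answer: -56628689/20966 ≈ -2701.0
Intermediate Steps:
j(A) = (-21 + 10*A**2)*(41 + A) (j(A) = (41 + A)*(10*A**2 - 21) = (41 + A)*(-21 + 10*A**2) = (-21 + 10*A**2)*(41 + A))
(-13401 + j(-193))/(D + 28410) = (-13401 + (-861 - 21*(-193) + 10*(-193)**3 + 410*(-193)**2))/(-7444 + 28410) = (-13401 + (-861 + 4053 + 10*(-7189057) + 410*37249))/20966 = (-13401 + (-861 + 4053 - 71890570 + 15272090))*(1/20966) = (-13401 - 56615288)*(1/20966) = -56628689*1/20966 = -56628689/20966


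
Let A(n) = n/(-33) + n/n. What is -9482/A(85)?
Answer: 156453/26 ≈ 6017.4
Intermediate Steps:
A(n) = 1 - n/33 (A(n) = n*(-1/33) + 1 = -n/33 + 1 = 1 - n/33)
-9482/A(85) = -9482/(1 - 1/33*85) = -9482/(1 - 85/33) = -9482/(-52/33) = -9482*(-33/52) = 156453/26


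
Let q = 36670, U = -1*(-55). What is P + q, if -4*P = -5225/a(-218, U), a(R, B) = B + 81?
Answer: 19953705/544 ≈ 36680.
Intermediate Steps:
U = 55
a(R, B) = 81 + B
P = 5225/544 (P = -(-5225)/(4*(81 + 55)) = -(-5225)/(4*136) = -¼*(-5225/136) = 5225/544 ≈ 9.6048)
P + q = 5225/544 + 36670 = 19953705/544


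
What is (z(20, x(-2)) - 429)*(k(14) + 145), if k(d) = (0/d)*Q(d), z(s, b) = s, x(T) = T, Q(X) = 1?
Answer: -59305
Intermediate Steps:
k(d) = 0 (k(d) = (0/d)*1 = 0*1 = 0)
(z(20, x(-2)) - 429)*(k(14) + 145) = (20 - 429)*(0 + 145) = -409*145 = -59305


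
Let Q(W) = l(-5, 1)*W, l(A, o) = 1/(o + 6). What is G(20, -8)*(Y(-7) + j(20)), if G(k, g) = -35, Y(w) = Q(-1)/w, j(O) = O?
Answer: -4905/7 ≈ -700.71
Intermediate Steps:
l(A, o) = 1/(6 + o)
Q(W) = W/7 (Q(W) = W/(6 + 1) = W/7)
Y(w) = -1/(7*w) (Y(w) = ((⅐)*(-1))/w = -1/(7*w))
G(20, -8)*(Y(-7) + j(20)) = -35*(-⅐/(-7) + 20) = -35*(-⅐*(-⅐) + 20) = -35*(1/49 + 20) = -35*981/49 = -4905/7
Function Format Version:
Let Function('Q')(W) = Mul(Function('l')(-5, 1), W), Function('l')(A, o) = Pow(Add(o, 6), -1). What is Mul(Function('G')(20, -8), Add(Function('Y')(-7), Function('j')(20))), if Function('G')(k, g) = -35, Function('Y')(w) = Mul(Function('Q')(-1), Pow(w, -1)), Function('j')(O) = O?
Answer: Rational(-4905, 7) ≈ -700.71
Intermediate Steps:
Function('l')(A, o) = Pow(Add(6, o), -1)
Function('Q')(W) = Mul(Rational(1, 7), W) (Function('Q')(W) = Mul(Pow(Add(6, 1), -1), W) = Mul(Pow(7, -1), W) = Mul(Rational(1, 7), W))
Function('Y')(w) = Mul(Rational(-1, 7), Pow(w, -1)) (Function('Y')(w) = Mul(Mul(Rational(1, 7), -1), Pow(w, -1)) = Mul(Rational(-1, 7), Pow(w, -1)))
Mul(Function('G')(20, -8), Add(Function('Y')(-7), Function('j')(20))) = Mul(-35, Add(Mul(Rational(-1, 7), Pow(-7, -1)), 20)) = Mul(-35, Add(Mul(Rational(-1, 7), Rational(-1, 7)), 20)) = Mul(-35, Add(Rational(1, 49), 20)) = Mul(-35, Rational(981, 49)) = Rational(-4905, 7)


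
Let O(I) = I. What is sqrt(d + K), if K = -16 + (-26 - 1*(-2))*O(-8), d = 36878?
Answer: sqrt(37054) ≈ 192.49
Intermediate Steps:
K = 176 (K = -16 + (-26 - 1*(-2))*(-8) = -16 + (-26 + 2)*(-8) = -16 - 24*(-8) = -16 + 192 = 176)
sqrt(d + K) = sqrt(36878 + 176) = sqrt(37054)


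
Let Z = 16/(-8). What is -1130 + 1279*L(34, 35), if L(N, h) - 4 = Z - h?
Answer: -43337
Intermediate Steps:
Z = -2 (Z = 16*(-⅛) = -2)
L(N, h) = 2 - h (L(N, h) = 4 + (-2 - h) = 2 - h)
-1130 + 1279*L(34, 35) = -1130 + 1279*(2 - 1*35) = -1130 + 1279*(2 - 35) = -1130 + 1279*(-33) = -1130 - 42207 = -43337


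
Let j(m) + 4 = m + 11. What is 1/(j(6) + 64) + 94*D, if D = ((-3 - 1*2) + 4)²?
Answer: 7239/77 ≈ 94.013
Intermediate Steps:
j(m) = 7 + m (j(m) = -4 + (m + 11) = -4 + (11 + m) = 7 + m)
D = 1 (D = ((-3 - 2) + 4)² = (-5 + 4)² = (-1)² = 1)
1/(j(6) + 64) + 94*D = 1/((7 + 6) + 64) + 94*1 = 1/(13 + 64) + 94 = 1/77 + 94 = 7239/77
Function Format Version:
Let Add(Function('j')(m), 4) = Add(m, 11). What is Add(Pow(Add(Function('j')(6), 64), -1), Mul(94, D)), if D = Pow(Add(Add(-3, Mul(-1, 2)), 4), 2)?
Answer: Rational(7239, 77) ≈ 94.013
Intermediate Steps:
Function('j')(m) = Add(7, m) (Function('j')(m) = Add(-4, Add(m, 11)) = Add(-4, Add(11, m)) = Add(7, m))
D = 1 (D = Pow(Add(Add(-3, -2), 4), 2) = Pow(Add(-5, 4), 2) = Pow(-1, 2) = 1)
Add(Pow(Add(Function('j')(6), 64), -1), Mul(94, D)) = Add(Pow(Add(Add(7, 6), 64), -1), Mul(94, 1)) = Add(Pow(Add(13, 64), -1), 94) = Add(Pow(77, -1), 94) = Add(Rational(1, 77), 94) = Rational(7239, 77)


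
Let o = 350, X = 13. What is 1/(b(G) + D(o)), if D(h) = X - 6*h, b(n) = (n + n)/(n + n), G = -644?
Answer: -1/2086 ≈ -0.00047939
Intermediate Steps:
b(n) = 1 (b(n) = (2*n)/((2*n)) = (2*n)*(1/(2*n)) = 1)
D(h) = 13 - 6*h
1/(b(G) + D(o)) = 1/(1 + (13 - 6*350)) = 1/(1 + (13 - 2100)) = 1/(1 - 2087) = 1/(-2086) = -1/2086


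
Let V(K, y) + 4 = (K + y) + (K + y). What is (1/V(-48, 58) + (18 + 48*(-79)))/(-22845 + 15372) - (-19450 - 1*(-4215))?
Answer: 1821678863/119568 ≈ 15236.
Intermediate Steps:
V(K, y) = -4 + 2*K + 2*y (V(K, y) = -4 + ((K + y) + (K + y)) = -4 + (2*K + 2*y) = -4 + 2*K + 2*y)
(1/V(-48, 58) + (18 + 48*(-79)))/(-22845 + 15372) - (-19450 - 1*(-4215)) = (1/(-4 + 2*(-48) + 2*58) + (18 + 48*(-79)))/(-22845 + 15372) - (-19450 - 1*(-4215)) = (1/(-4 - 96 + 116) + (18 - 3792))/(-7473) - (-19450 + 4215) = (1/16 - 3774)*(-1/7473) - 1*(-15235) = (1/16 - 3774)*(-1/7473) + 15235 = -60383/16*(-1/7473) + 15235 = 60383/119568 + 15235 = 1821678863/119568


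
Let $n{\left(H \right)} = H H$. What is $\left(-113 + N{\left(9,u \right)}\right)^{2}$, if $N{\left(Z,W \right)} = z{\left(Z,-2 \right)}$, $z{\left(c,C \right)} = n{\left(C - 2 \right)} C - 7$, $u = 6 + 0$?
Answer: $23104$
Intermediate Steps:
$n{\left(H \right)} = H^{2}$
$u = 6$
$z{\left(c,C \right)} = -7 + C \left(-2 + C\right)^{2}$ ($z{\left(c,C \right)} = \left(C - 2\right)^{2} C - 7 = \left(-2 + C\right)^{2} C + \left(-2 + \left(-5 + 0\right)\right) = C \left(-2 + C\right)^{2} - 7 = -7 + C \left(-2 + C\right)^{2}$)
$N{\left(Z,W \right)} = -39$ ($N{\left(Z,W \right)} = -7 - 2 \left(-2 - 2\right)^{2} = -7 - 2 \left(-4\right)^{2} = -7 - 32 = -39$)
$\left(-113 + N{\left(9,u \right)}\right)^{2} = \left(-113 - 39\right)^{2} = \left(-152\right)^{2} = 23104$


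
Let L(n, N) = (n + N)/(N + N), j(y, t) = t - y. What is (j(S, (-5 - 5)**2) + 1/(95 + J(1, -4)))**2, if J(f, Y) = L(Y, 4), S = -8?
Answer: 105288121/9025 ≈ 11666.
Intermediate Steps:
L(n, N) = (N + n)/(2*N) (L(n, N) = (N + n)/((2*N)) = (N + n)*(1/(2*N)) = (N + n)/(2*N))
J(f, Y) = 1/2 + Y/8 (J(f, Y) = (1/2)*(4 + Y)/4 = (1/2)*(1/4)*(4 + Y) = 1/2 + Y/8)
(j(S, (-5 - 5)**2) + 1/(95 + J(1, -4)))**2 = (((-5 - 5)**2 - 1*(-8)) + 1/(95 + (1/2 + (1/8)*(-4))))**2 = (((-10)**2 + 8) + 1/(95 + (1/2 - 1/2)))**2 = ((100 + 8) + 1/(95 + 0))**2 = (108 + 1/95)**2 = (10261/95)**2 = 105288121/9025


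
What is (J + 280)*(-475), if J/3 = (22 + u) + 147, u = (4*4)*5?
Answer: -487825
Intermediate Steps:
u = 80 (u = 16*5 = 80)
J = 747 (J = 3*((22 + 80) + 147) = 3*(102 + 147) = 3*249 = 747)
(J + 280)*(-475) = (747 + 280)*(-475) = 1027*(-475) = -487825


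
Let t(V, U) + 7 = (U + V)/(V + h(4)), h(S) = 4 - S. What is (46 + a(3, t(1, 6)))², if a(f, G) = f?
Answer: 2401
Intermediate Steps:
t(V, U) = -7 + (U + V)/V (t(V, U) = -7 + (U + V)/(V + (4 - 1*4)) = -7 + (U + V)/(V + (4 - 4)) = -7 + (U + V)/(V + 0) = -7 + (U + V)/V)
(46 + a(3, t(1, 6)))² = (46 + 3)² = 49² = 2401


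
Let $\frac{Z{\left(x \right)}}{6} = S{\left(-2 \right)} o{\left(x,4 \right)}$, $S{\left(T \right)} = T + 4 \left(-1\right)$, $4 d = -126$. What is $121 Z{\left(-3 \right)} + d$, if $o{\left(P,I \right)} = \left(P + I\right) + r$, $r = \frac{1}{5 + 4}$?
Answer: $- \frac{9743}{2} \approx -4871.5$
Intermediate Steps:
$d = - \frac{63}{2}$ ($d = \frac{1}{4} \left(-126\right) = - \frac{63}{2} \approx -31.5$)
$S{\left(T \right)} = -4 + T$ ($S{\left(T \right)} = T - 4 = -4 + T$)
$r = \frac{1}{9} \approx 0.11111$
$o{\left(P,I \right)} = \frac{1}{9} + I + P$ ($o{\left(P,I \right)} = \left(P + I\right) + \frac{1}{9} = \left(I + P\right) + \frac{1}{9} = \frac{1}{9} + I + P$)
$Z{\left(x \right)} = -148 - 36 x$ ($Z{\left(x \right)} = 6 \left(-4 - 2\right) \left(\frac{1}{9} + 4 + x\right) = 6 \left(- 6 \left(\frac{37}{9} + x\right)\right) = 6 \left(- \frac{74}{3} - 6 x\right) = -148 - 36 x$)
$121 Z{\left(-3 \right)} + d = 121 \left(-148 - -108\right) - \frac{63}{2} = 121 \left(-148 + 108\right) - \frac{63}{2} = 121 \left(-40\right) - \frac{63}{2} = -4840 - \frac{63}{2} = - \frac{9743}{2}$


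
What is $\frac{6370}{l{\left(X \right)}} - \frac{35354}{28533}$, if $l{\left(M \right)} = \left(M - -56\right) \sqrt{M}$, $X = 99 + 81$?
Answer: $- \frac{35354}{28533} + \frac{637 \sqrt{5}}{708} \approx 0.77277$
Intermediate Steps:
$X = 180$
$l{\left(M \right)} = \sqrt{M} \left(56 + M\right)$ ($l{\left(M \right)} = \left(M + 56\right) \sqrt{M} = \left(56 + M\right) \sqrt{M} = \sqrt{M} \left(56 + M\right)$)
$\frac{6370}{l{\left(X \right)}} - \frac{35354}{28533} = \frac{6370}{\sqrt{180} \left(56 + 180\right)} - \frac{35354}{28533} = \frac{6370}{6 \sqrt{5} \cdot 236} - \frac{35354}{28533} = \frac{6370}{1416 \sqrt{5}} - \frac{35354}{28533} = 6370 \frac{\sqrt{5}}{7080} - \frac{35354}{28533} = \frac{637 \sqrt{5}}{708} - \frac{35354}{28533} = - \frac{35354}{28533} + \frac{637 \sqrt{5}}{708}$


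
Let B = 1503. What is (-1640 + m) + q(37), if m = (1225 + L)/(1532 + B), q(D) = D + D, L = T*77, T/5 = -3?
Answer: -950548/607 ≈ -1566.0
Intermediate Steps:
T = -15 (T = 5*(-3) = -15)
L = -1155 (L = -15*77 = -1155)
q(D) = 2*D
m = 14/607 (m = (1225 - 1155)/(1532 + 1503) = 70/3035 = 70*(1/3035) = 14/607 ≈ 0.023064)
(-1640 + m) + q(37) = (-1640 + 14/607) + 2*37 = -995466/607 + 74 = -950548/607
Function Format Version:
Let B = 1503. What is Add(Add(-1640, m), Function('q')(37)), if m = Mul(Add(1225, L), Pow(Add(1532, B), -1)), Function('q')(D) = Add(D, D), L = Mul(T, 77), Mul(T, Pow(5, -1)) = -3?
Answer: Rational(-950548, 607) ≈ -1566.0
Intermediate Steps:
T = -15 (T = Mul(5, -3) = -15)
L = -1155 (L = Mul(-15, 77) = -1155)
Function('q')(D) = Mul(2, D)
m = Rational(14, 607) (m = Mul(Add(1225, -1155), Pow(Add(1532, 1503), -1)) = Mul(70, Pow(3035, -1)) = Mul(70, Rational(1, 3035)) = Rational(14, 607) ≈ 0.023064)
Add(Add(-1640, m), Function('q')(37)) = Add(Add(-1640, Rational(14, 607)), Mul(2, 37)) = Add(Rational(-995466, 607), 74) = Rational(-950548, 607)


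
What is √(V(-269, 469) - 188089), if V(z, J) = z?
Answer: I*√188358 ≈ 434.0*I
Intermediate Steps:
√(V(-269, 469) - 188089) = √(-269 - 188089) = √(-188358) = I*√188358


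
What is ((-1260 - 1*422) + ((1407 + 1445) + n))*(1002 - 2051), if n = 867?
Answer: -2136813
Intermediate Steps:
((-1260 - 1*422) + ((1407 + 1445) + n))*(1002 - 2051) = ((-1260 - 1*422) + ((1407 + 1445) + 867))*(1002 - 2051) = ((-1260 - 422) + (2852 + 867))*(-1049) = (-1682 + 3719)*(-1049) = 2037*(-1049) = -2136813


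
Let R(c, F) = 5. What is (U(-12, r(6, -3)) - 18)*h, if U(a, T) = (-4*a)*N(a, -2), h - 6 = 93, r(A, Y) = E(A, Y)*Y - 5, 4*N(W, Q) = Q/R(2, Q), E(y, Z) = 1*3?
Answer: -11286/5 ≈ -2257.2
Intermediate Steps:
E(y, Z) = 3
N(W, Q) = Q/20 (N(W, Q) = (Q/5)/4 = Q/20)
r(A, Y) = -5 + 3*Y (r(A, Y) = 3*Y - 5 = -5 + 3*Y)
h = 99 (h = 6 + 93 = 99)
U(a, T) = 2*a/5 (U(a, T) = (-4*a)*((1/20)*(-2)) = -4*a*(-⅒) = 2*a/5)
(U(-12, r(6, -3)) - 18)*h = ((⅖)*(-12) - 18)*99 = (-24/5 - 18)*99 = -114/5*99 = -11286/5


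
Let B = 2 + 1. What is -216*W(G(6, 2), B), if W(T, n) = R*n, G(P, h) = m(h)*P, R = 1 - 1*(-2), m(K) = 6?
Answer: -1944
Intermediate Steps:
B = 3
R = 3 (R = 1 + 2 = 3)
G(P, h) = 6*P
W(T, n) = 3*n
-216*W(G(6, 2), B) = -648*3 = -216*9 = -1944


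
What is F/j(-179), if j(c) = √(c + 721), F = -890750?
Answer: -445375*√542/271 ≈ -38261.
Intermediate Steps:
j(c) = √(721 + c)
F/j(-179) = -890750/√(721 - 179) = -890750*√542/542 = -445375*√542/271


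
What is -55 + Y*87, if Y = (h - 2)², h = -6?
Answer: 5513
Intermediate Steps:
Y = 64 (Y = (-6 - 2)² = (-8)² = 64)
-55 + Y*87 = -55 + 64*87 = -55 + 5568 = 5513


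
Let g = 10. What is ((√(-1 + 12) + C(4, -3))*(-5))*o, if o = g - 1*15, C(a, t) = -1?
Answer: -25 + 25*√11 ≈ 57.916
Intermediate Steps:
o = -5 (o = 10 - 1*15 = 10 - 15 = -5)
((√(-1 + 12) + C(4, -3))*(-5))*o = ((√(-1 + 12) - 1)*(-5))*(-5) = ((√11 - 1)*(-5))*(-5) = ((-1 + √11)*(-5))*(-5) = (5 - 5*√11)*(-5) = -25 + 25*√11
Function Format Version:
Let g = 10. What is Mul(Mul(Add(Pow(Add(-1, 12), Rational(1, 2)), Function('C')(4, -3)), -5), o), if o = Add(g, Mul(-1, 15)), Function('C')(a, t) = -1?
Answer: Add(-25, Mul(25, Pow(11, Rational(1, 2)))) ≈ 57.916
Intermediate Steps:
o = -5 (o = Add(10, Mul(-1, 15)) = Add(10, -15) = -5)
Mul(Mul(Add(Pow(Add(-1, 12), Rational(1, 2)), Function('C')(4, -3)), -5), o) = Mul(Mul(Add(Pow(Add(-1, 12), Rational(1, 2)), -1), -5), -5) = Mul(Mul(Add(Pow(11, Rational(1, 2)), -1), -5), -5) = Mul(Mul(Add(-1, Pow(11, Rational(1, 2))), -5), -5) = Mul(Add(5, Mul(-5, Pow(11, Rational(1, 2)))), -5) = Add(-25, Mul(25, Pow(11, Rational(1, 2))))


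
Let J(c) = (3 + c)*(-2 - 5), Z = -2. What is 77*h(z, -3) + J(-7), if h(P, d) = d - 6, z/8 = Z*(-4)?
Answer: -665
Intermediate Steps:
J(c) = -21 - 7*c (J(c) = (3 + c)*(-7) = -21 - 7*c)
z = 64 (z = 8*(-2*(-4)) = 8*8 = 64)
h(P, d) = -6 + d
77*h(z, -3) + J(-7) = 77*(-6 - 3) + (-21 - 7*(-7)) = 77*(-9) + (-21 + 49) = -693 + 28 = -665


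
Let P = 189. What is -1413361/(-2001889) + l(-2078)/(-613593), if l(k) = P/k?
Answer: 200233447439635/283611230041534 ≈ 0.70601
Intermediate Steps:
l(k) = 189/k
-1413361/(-2001889) + l(-2078)/(-613593) = -1413361/(-2001889) + (189/(-2078))/(-613593) = -1413361*(-1/2001889) + (189*(-1/2078))*(-1/613593) = 1413361/2001889 - 189/2078*(-1/613593) = 1413361/2001889 + 21/141671806 = 200233447439635/283611230041534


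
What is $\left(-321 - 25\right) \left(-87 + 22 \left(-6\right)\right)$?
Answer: $75774$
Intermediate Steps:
$\left(-321 - 25\right) \left(-87 + 22 \left(-6\right)\right) = - 346 \left(-87 - 132\right) = \left(-346\right) \left(-219\right) = 75774$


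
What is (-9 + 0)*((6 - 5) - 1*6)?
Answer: 45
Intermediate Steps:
(-9 + 0)*((6 - 5) - 1*6) = -9*(1 - 6) = -9*(-5) = 45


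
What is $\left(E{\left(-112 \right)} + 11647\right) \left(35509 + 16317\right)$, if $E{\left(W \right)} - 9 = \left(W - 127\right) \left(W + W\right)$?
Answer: $3378640592$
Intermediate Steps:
$E{\left(W \right)} = 9 + 2 W \left(-127 + W\right)$ ($E{\left(W \right)} = 9 + \left(W - 127\right) \left(W + W\right) = 9 + \left(-127 + W\right) 2 W = 9 + 2 W \left(-127 + W\right)$)
$\left(E{\left(-112 \right)} + 11647\right) \left(35509 + 16317\right) = \left(\left(9 - -28448 + 2 \left(-112\right)^{2}\right) + 11647\right) \left(35509 + 16317\right) = \left(\left(9 + 28448 + 2 \cdot 12544\right) + 11647\right) 51826 = \left(\left(9 + 28448 + 25088\right) + 11647\right) 51826 = \left(53545 + 11647\right) 51826 = 65192 \cdot 51826 = 3378640592$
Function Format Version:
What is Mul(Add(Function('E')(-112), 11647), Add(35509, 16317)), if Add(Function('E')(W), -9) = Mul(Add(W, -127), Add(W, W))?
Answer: 3378640592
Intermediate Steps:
Function('E')(W) = Add(9, Mul(2, W, Add(-127, W))) (Function('E')(W) = Add(9, Mul(Add(W, -127), Add(W, W))) = Add(9, Mul(Add(-127, W), Mul(2, W))) = Add(9, Mul(2, W, Add(-127, W))))
Mul(Add(Function('E')(-112), 11647), Add(35509, 16317)) = Mul(Add(Add(9, Mul(-254, -112), Mul(2, Pow(-112, 2))), 11647), Add(35509, 16317)) = Mul(Add(Add(9, 28448, Mul(2, 12544)), 11647), 51826) = Mul(Add(Add(9, 28448, 25088), 11647), 51826) = Mul(Add(53545, 11647), 51826) = Mul(65192, 51826) = 3378640592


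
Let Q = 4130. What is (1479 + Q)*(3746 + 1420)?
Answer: 28976094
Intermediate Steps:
(1479 + Q)*(3746 + 1420) = (1479 + 4130)*(3746 + 1420) = 5609*5166 = 28976094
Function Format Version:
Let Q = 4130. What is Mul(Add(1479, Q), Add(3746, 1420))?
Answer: 28976094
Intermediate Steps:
Mul(Add(1479, Q), Add(3746, 1420)) = Mul(Add(1479, 4130), Add(3746, 1420)) = Mul(5609, 5166) = 28976094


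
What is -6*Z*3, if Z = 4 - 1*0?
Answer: -72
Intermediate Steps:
Z = 4 (Z = 4 + 0 = 4)
-6*Z*3 = -6*4*3 = -24*3 = -72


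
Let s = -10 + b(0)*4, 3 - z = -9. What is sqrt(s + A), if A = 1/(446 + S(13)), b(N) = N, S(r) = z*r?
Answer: I*sqrt(3623438)/602 ≈ 3.162*I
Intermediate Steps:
z = 12 (z = 3 - 1*(-9) = 3 + 9 = 12)
S(r) = 12*r
s = -10 (s = -10 + 0*4 = -10 + 0 = -10)
A = 1/602 (A = 1/(446 + 12*13) = 1/(446 + 156) = 1/602 ≈ 0.0016611)
sqrt(s + A) = sqrt(-10 + 1/602) = sqrt(-6019/602) = I*sqrt(3623438)/602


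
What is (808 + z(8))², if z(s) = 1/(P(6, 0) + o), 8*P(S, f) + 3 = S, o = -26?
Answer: 27433959424/42025 ≈ 6.5280e+5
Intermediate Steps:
P(S, f) = -3/8 + S/8
z(s) = -8/205 (z(s) = 1/((-3/8 + (⅛)*6) - 26) = 1/((-3/8 + ¾) - 26) = 1/(3/8 - 26) = 1/(-205/8) = -8/205)
(808 + z(8))² = (808 - 8/205)² = (165632/205)² = 27433959424/42025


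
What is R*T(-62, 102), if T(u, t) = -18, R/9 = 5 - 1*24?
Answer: 3078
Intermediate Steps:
R = -171 (R = 9*(5 - 1*24) = 9*(5 - 24) = 9*(-19) = -171)
R*T(-62, 102) = -171*(-18) = 3078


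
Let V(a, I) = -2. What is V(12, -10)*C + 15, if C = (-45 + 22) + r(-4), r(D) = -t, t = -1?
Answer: 59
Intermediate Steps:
r(D) = 1 (r(D) = -1*(-1) = 1)
C = -22 (C = (-45 + 22) + 1 = -23 + 1 = -22)
V(12, -10)*C + 15 = -2*(-22) + 15 = 44 + 15 = 59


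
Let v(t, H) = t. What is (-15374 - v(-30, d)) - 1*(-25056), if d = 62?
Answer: 9712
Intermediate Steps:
(-15374 - v(-30, d)) - 1*(-25056) = (-15374 - 1*(-30)) - 1*(-25056) = (-15374 + 30) + 25056 = -15344 + 25056 = 9712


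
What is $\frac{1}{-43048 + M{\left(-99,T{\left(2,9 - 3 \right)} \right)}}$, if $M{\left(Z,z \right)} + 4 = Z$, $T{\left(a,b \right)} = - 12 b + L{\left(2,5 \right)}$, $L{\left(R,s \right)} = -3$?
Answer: $- \frac{1}{43151} \approx -2.3174 \cdot 10^{-5}$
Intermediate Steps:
$T{\left(a,b \right)} = -3 - 12 b$ ($T{\left(a,b \right)} = - 12 b - 3 = -3 - 12 b$)
$M{\left(Z,z \right)} = -4 + Z$
$\frac{1}{-43048 + M{\left(-99,T{\left(2,9 - 3 \right)} \right)}} = \frac{1}{-43048 - 103} = \frac{1}{-43151} = - \frac{1}{43151}$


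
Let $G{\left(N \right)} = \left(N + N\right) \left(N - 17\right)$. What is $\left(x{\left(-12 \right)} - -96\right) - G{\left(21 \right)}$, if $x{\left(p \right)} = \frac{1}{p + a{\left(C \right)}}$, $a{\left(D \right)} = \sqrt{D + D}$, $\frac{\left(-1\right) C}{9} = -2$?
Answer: $- \frac{433}{6} \approx -72.167$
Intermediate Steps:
$C = 18$ ($C = \left(-9\right) \left(-2\right) = 18$)
$a{\left(D \right)} = \sqrt{2} \sqrt{D}$ ($a{\left(D \right)} = \sqrt{2 D} = \sqrt{2} \sqrt{D}$)
$G{\left(N \right)} = 2 N \left(-17 + N\right)$
$x{\left(p \right)} = \frac{1}{6 + p}$ ($x{\left(p \right)} = \frac{1}{p + \sqrt{2} \sqrt{18}} = \frac{1}{p + \sqrt{2} \cdot 3 \sqrt{2}} = \frac{1}{p + 6} = \frac{1}{6 + p}$)
$\left(x{\left(-12 \right)} - -96\right) - G{\left(21 \right)} = \left(\frac{1}{6 - 12} - -96\right) - 2 \cdot 21 \left(-17 + 21\right) = \left(\frac{1}{-6} + 96\right) - 2 \cdot 21 \cdot 4 = \left(- \frac{1}{6} + 96\right) - 168 = \frac{575}{6} - 168 = - \frac{433}{6}$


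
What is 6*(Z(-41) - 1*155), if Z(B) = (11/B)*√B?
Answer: -930 - 66*I*√41/41 ≈ -930.0 - 10.307*I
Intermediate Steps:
Z(B) = 11/√B
6*(Z(-41) - 1*155) = 6*(11/√(-41) - 1*155) = 6*(11*(-I*√41/41) - 155) = 6*(-11*I*√41/41 - 155) = 6*(-155 - 11*I*√41/41) = -930 - 66*I*√41/41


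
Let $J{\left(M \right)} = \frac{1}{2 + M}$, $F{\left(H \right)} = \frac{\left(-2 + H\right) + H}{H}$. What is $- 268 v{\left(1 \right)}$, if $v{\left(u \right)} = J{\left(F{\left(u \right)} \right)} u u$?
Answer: $-134$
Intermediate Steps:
$F{\left(H \right)} = \frac{-2 + 2 H}{H}$
$v{\left(u \right)} = \frac{u^{2}}{4 - \frac{2}{u}}$ ($v{\left(u \right)} = \frac{u}{2 + \left(2 - \frac{2}{u}\right)} u = \frac{u}{4 - \frac{2}{u}} u = \frac{u^{2}}{4 - \frac{2}{u}}$)
$- 268 v{\left(1 \right)} = - 268 \frac{1^{3}}{2 \left(-1 + 2 \cdot 1\right)} = - 268 \cdot \frac{1}{2} \cdot 1 \frac{1}{-1 + 2} = - 268 \cdot \frac{1}{2} \cdot 1 \cdot 1^{-1} = - 268 \cdot \frac{1}{2} \cdot 1 \cdot 1 = \left(-268\right) \frac{1}{2} = -134$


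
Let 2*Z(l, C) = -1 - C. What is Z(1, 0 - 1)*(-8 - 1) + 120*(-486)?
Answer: -58320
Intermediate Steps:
Z(l, C) = -1/2 - C/2 (Z(l, C) = (-1 - C)/2 = -1/2 - C/2)
Z(1, 0 - 1)*(-8 - 1) + 120*(-486) = (-1/2 - (0 - 1)/2)*(-8 - 1) + 120*(-486) = (-1/2 - 1/2*(-1))*(-9) - 58320 = (-1/2 + 1/2)*(-9) - 58320 = 0*(-9) - 58320 = 0 - 58320 = -58320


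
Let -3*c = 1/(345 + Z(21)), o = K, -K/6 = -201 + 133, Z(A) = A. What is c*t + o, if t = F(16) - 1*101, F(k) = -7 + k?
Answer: 224038/549 ≈ 408.08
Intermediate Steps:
t = -92 (t = (-7 + 16) - 1*101 = 9 - 101 = -92)
K = 408 (K = -6*(-201 + 133) = -6*(-68) = 408)
o = 408
c = -1/1098 (c = -1/(3*(345 + 21)) = -⅓/366 = -⅓*1/366 = -1/1098 ≈ -0.00091075)
c*t + o = -1/1098*(-92) + 408 = 46/549 + 408 = 224038/549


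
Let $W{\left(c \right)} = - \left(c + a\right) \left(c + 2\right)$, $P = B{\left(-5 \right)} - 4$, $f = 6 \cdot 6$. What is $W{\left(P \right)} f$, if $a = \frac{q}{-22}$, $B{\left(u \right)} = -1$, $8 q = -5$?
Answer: $- \frac{23625}{44} \approx -536.93$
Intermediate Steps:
$q = - \frac{5}{8}$ ($q = \frac{1}{8} \left(-5\right) = - \frac{5}{8} \approx -0.625$)
$a = \frac{5}{176}$ ($a = - \frac{5}{8 \left(-22\right)} = \left(- \frac{5}{8}\right) \left(- \frac{1}{22}\right) = \frac{5}{176} \approx 0.028409$)
$f = 36$
$P = -5$ ($P = -1 - 4 = -5$)
$W{\left(c \right)} = - \left(2 + c\right) \left(\frac{5}{176} + c\right)$ ($W{\left(c \right)} = - \left(c + \frac{5}{176}\right) \left(c + 2\right) = - \left(\frac{5}{176} + c\right) \left(2 + c\right) = - \left(2 + c\right) \left(\frac{5}{176} + c\right)$)
$W{\left(P \right)} f = \left(- \frac{5}{88} - \left(-5\right)^{2} - - \frac{1785}{176}\right) 36 = \left(- \frac{5}{88} - 25 + \frac{1785}{176}\right) 36 = \left(- \frac{2625}{176}\right) 36 = - \frac{23625}{44}$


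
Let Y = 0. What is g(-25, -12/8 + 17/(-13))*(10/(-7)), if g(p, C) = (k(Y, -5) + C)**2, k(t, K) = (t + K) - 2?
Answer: -325125/2366 ≈ -137.42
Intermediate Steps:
k(t, K) = -2 + K + t (k(t, K) = (K + t) - 2 = -2 + K + t)
g(p, C) = (-7 + C)**2 (g(p, C) = ((-2 - 5 + 0) + C)**2 = (-7 + C)**2)
g(-25, -12/8 + 17/(-13))*(10/(-7)) = (-7 + (-12/8 + 17/(-13)))**2*(10/(-7)) = (-7 + (-12*1/8 + 17*(-1/13)))**2*(10*(-1/7)) = (-7 + (-3/2 - 17/13))**2*(-10/7) = (-7 - 73/26)**2*(-10/7) = (-255/26)**2*(-10/7) = (65025/676)*(-10/7) = -325125/2366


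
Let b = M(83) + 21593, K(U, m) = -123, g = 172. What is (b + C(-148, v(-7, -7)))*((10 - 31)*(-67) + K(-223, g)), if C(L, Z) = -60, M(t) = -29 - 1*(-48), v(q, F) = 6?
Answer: 27672768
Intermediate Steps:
M(t) = 19 (M(t) = -29 + 48 = 19)
b = 21612 (b = 19 + 21593 = 21612)
(b + C(-148, v(-7, -7)))*((10 - 31)*(-67) + K(-223, g)) = (21612 - 60)*((10 - 31)*(-67) - 123) = 21552*(-21*(-67) - 123) = 21552*(1407 - 123) = 21552*1284 = 27672768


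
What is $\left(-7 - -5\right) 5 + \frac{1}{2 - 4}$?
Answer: $- \frac{21}{2} \approx -10.5$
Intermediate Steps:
$\left(-7 - -5\right) 5 + \frac{1}{2 - 4} = \left(-7 + 5\right) 5 + \frac{1}{-2} = \left(-2\right) 5 - \frac{1}{2} = -10 - \frac{1}{2} = - \frac{21}{2}$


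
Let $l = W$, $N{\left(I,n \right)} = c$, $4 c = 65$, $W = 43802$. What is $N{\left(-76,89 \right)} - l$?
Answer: $- \frac{175143}{4} \approx -43786.0$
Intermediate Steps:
$c = \frac{65}{4}$ ($c = \frac{1}{4} \cdot 65 = \frac{65}{4} \approx 16.25$)
$N{\left(I,n \right)} = \frac{65}{4}$
$l = 43802$
$N{\left(-76,89 \right)} - l = \frac{65}{4} - 43802 = - \frac{175143}{4}$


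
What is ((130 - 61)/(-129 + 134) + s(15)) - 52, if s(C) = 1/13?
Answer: -2478/65 ≈ -38.123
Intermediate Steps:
s(C) = 1/13
((130 - 61)/(-129 + 134) + s(15)) - 52 = ((130 - 61)/(-129 + 134) + 1/13) - 52 = (69/5 + 1/13) - 52 = 902/65 - 52 = -2478/65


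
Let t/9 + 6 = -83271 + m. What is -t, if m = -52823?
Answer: 1224900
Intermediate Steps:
t = -1224900 (t = -54 + 9*(-83271 - 52823) = -54 + 9*(-136094) = -54 - 1224846 = -1224900)
-t = -1*(-1224900) = 1224900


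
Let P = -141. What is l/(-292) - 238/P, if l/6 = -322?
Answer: 85477/10293 ≈ 8.3044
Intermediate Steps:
l = -1932 (l = 6*(-322) = -1932)
l/(-292) - 238/P = -1932/(-292) - 238/(-141) = -1932*(-1/292) - 238*(-1/141) = 483/73 + 238/141 = 85477/10293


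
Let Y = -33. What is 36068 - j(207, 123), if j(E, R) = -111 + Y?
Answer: 36212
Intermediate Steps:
j(E, R) = -144 (j(E, R) = -111 - 33 = -144)
36068 - j(207, 123) = 36068 - 1*(-144) = 36068 + 144 = 36212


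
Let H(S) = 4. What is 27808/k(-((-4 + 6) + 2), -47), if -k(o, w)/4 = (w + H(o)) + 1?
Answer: 3476/21 ≈ 165.52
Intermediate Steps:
k(o, w) = -20 - 4*w (k(o, w) = -4*((w + 4) + 1) = -4*((4 + w) + 1) = -4*(5 + w) = -20 - 4*w)
27808/k(-((-4 + 6) + 2), -47) = 27808/(-20 - 4*(-47)) = 27808/(-20 + 188) = 27808/168 = 27808*(1/168) = 3476/21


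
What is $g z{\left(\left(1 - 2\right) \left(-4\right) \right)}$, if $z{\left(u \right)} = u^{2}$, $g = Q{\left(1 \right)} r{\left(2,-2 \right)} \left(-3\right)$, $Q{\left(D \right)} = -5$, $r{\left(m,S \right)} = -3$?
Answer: $-720$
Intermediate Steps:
$g = -45$ ($g = \left(-5\right) \left(-3\right) \left(-3\right) = 15 \left(-3\right) = -45$)
$g z{\left(\left(1 - 2\right) \left(-4\right) \right)} = - 45 \left(\left(1 - 2\right) \left(-4\right)\right)^{2} = - 45 \left(\left(-1\right) \left(-4\right)\right)^{2} = - 45 \cdot 4^{2} = \left(-45\right) 16 = -720$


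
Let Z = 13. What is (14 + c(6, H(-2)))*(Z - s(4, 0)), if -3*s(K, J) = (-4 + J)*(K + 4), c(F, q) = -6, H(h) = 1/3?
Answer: 56/3 ≈ 18.667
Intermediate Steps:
H(h) = 1/3
s(K, J) = -(-4 + J)*(4 + K)/3 (s(K, J) = -(-4 + J)*(K + 4)/3 = -(-4 + J)*(4 + K)/3)
(14 + c(6, H(-2)))*(Z - s(4, 0)) = (14 - 6)*(13 - (16/3 - 4/3*0 + (4/3)*4 - 1/3*0*4)) = 8*(13 - (16/3 + 0 + 16/3 + 0)) = 8*(13 - 1*32/3) = 8*(13 - 32/3) = 8*(7/3) = 56/3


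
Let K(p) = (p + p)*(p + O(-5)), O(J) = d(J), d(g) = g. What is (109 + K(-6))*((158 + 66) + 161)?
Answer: 92785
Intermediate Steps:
O(J) = J
K(p) = 2*p*(-5 + p) (K(p) = (p + p)*(p - 5) = (2*p)*(-5 + p) = 2*p*(-5 + p))
(109 + K(-6))*((158 + 66) + 161) = (109 + 2*(-6)*(-5 - 6))*((158 + 66) + 161) = (109 + 2*(-6)*(-11))*(224 + 161) = (109 + 132)*385 = 241*385 = 92785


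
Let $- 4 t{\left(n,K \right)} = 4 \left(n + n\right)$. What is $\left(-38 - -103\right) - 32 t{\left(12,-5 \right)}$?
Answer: $833$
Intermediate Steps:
$t{\left(n,K \right)} = - 2 n$ ($t{\left(n,K \right)} = - \frac{4 \left(n + n\right)}{4} = - \frac{4 \cdot 2 n}{4} = - \frac{8 n}{4} = - 2 n$)
$\left(-38 - -103\right) - 32 t{\left(12,-5 \right)} = \left(-38 - -103\right) - 32 \left(\left(-2\right) 12\right) = \left(-38 + 103\right) - -768 = 65 + 768 = 833$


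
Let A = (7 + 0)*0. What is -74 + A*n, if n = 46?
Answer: -74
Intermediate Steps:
A = 0 (A = 7*0 = 0)
-74 + A*n = -74 + 0*46 = -74 + 0 = -74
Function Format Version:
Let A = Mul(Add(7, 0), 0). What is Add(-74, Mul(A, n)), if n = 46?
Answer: -74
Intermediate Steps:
A = 0 (A = Mul(7, 0) = 0)
Add(-74, Mul(A, n)) = Add(-74, Mul(0, 46)) = Add(-74, 0) = -74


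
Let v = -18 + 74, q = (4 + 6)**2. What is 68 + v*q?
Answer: 5668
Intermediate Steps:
q = 100 (q = 10**2 = 100)
v = 56
68 + v*q = 68 + 56*100 = 68 + 5600 = 5668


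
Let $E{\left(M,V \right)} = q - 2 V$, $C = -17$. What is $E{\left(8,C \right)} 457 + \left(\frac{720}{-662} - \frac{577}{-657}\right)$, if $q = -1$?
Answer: $\frac{3279574294}{217467} \approx 15081.0$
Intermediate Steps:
$E{\left(M,V \right)} = -1 - 2 V$
$E{\left(8,C \right)} 457 + \left(\frac{720}{-662} - \frac{577}{-657}\right) = \left(-1 - -34\right) 457 + \left(\frac{720}{-662} - \frac{577}{-657}\right) = \left(-1 + 34\right) 457 + \left(720 \left(- \frac{1}{662}\right) - - \frac{577}{657}\right) = 33 \cdot 457 + \left(- \frac{360}{331} + \frac{577}{657}\right) = 15081 - \frac{45533}{217467} = \frac{3279574294}{217467}$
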